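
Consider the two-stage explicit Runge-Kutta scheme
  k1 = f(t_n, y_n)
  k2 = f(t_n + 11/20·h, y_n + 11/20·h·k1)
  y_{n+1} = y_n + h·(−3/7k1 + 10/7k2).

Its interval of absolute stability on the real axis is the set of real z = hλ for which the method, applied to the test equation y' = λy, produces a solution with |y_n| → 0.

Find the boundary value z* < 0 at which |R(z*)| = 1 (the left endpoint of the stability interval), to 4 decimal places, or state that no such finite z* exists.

z* = -1.2727.

On y'=λy, z=hλ:
  k1=λy_n ⇒ h·k1=z·y_n;  k2=λ(1+11/20z)y_n ⇒ h·k2=z(1+11/20z)y_n
  y_{n+1}/y_n = 1 − 3/7z + 10/7z(1+11/20z) = 1 + z + 11/14z²
  so R(z) = 1 + z + 11/14z².

Boundary: |R(x)|=1, x<0.
x=-0.81: |R|=0.7055
R=1: x+11/14x²=0 ⇒ x=−14/11=-1.2727; min R=1−1/(4·11/14)=0.6818>−1
Confirm numerically:
  x=-1.160: |R|=0.89726 <1
  x=-0.767: |R|=0.69523 <1
  x=-0.622: |R|=0.68198 <1
  x=-0.603: |R|=0.68269 <1
  x=-1.556: |R|=1.34632 >1
  x=-1.419: |R|=1.16308 >1
  x=-1.408: |R|=1.14965 >1
Interval (-1.2727, 0).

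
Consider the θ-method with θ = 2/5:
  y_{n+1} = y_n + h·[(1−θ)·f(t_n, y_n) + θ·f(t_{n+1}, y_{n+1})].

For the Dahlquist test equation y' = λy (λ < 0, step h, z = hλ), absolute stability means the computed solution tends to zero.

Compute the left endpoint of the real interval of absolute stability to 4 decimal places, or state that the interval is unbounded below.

z* = -10.0000.

Set f=λy, z=hλ:
  y_{n+1} = y_n + z·[3/5·y_n + 2/5·y_{n+1}] ⇒ (1 − 2/5z)y_{n+1} = (1 + 3/5z)y_n
  R(z) = (1 + 3/5z)/(1 − 2/5z).

Find x<0 with |R(x)|<1.
x=-0.67: |R|=0.4716
R=−1: 1+3/5x = −1+2/5x ⇒ -1/5x=2 ⇒ x=2/(-1/5)=-10.0000
Confirm numerically:
  x=-8.435: |R|=0.92844 <1
  x=-6.754: |R|=0.82462 <1
  x=-4.005: |R|=0.53920 <1
  x=-10.156: |R|=1.00616 >1
  x=-10.097: |R|=1.00385 >1
Interval (-10.0000, 0).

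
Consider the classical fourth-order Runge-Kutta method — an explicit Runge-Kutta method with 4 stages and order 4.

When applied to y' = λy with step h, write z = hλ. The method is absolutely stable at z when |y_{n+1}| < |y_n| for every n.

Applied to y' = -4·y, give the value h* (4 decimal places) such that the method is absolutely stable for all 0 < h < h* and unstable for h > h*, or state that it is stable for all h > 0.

With y'=λy (z=hλ):
  order 4, 4-stage ⇒ R(z)=1+z+z^2/2+z^3/6+z^4/24
  (e.g. R(-0.49)=0.61284, |R|=0.61284)

Solve |R(x)|<1 on ℝ⁻.
x=-0.49: |R|=0.6128
|R(-2.91)|=1.2049 |R(-2.7)|=0.8788 |R(-1.91)|=0.3073
Bisect:
  x_lo=-3.2865 |R|=2.0588  x_hi=-0.2620 |R|=0.7695
  mid=-1.77426 |R|=0.28176 →hi
  mid=-2.53039 |R|=0.67895 →hi
  mid=-2.90845 |R|=1.20212 →lo
  mid=-2.71942 |R|=0.90514 →hi
  mid=-2.81393 |R|=1.04404 →lo
  mid=-2.76668 |R|=0.97229 →hi
  mid=-2.79030 |R|=1.00758 →lo
  mid=-2.77849 |R|=0.98979 →hi
  mid=-2.78440 |R|=0.99865 →hi
  mid=-2.78735 |R|=1.00311 →lo
  ...
  [-2.78532,-2.78514] ⇒ x*=-2.7853
Stable set (-2.7853, 0).

(-2.7853,0); λ=-4 ⇒ h* = 0.6963.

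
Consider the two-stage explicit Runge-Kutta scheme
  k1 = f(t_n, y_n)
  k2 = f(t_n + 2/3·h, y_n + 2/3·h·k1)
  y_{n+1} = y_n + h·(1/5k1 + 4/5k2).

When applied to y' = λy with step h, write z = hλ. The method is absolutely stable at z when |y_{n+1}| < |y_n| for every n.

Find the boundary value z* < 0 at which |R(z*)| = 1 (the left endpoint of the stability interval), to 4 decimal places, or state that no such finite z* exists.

Test eqn y'=λy, z=hλ:
  k1=λy_n ⇒ h·k1=z·y_n;  k2=λ(1+2/3z)y_n ⇒ h·k2=z(1+2/3z)y_n
  y_{n+1}/y_n = 1 + 1/5z + 4/5z(1+2/3z) = 1 + z + 8/15z²
  R(z) = 1 + z + 8/15z².

Find x<0 with |R(x)|<1.
x=-1.66: |R|=0.8097
R=1: x+8/15x²=0 ⇒ x=−15/8=-1.8750; min R=1−1/(4·8/15)=0.5312>−1
Confirm numerically:
  x=-1.834: |R|=0.95990 <1
  x=-1.727: |R|=0.86368 <1
  x=-0.837: |R|=0.53664 <1
  x=-2.433: |R|=1.72406 >1
  x=-2.392: |R|=1.65955 >1
  x=-2.358: |R|=1.60742 >1
Stable set (-1.8750, 0).

left endpoint -1.8750.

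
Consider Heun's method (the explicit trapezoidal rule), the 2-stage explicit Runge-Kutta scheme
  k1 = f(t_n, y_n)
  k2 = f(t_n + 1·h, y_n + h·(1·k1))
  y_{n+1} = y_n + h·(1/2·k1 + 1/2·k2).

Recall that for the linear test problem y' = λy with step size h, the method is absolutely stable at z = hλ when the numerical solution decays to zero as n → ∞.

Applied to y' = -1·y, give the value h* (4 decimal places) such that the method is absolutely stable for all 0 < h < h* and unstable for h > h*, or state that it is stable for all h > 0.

(-2.0000,0); λ=-1 ⇒ h* = 2.0000.

On y'=λy, z=hλ:
  order 2, 2-stage ⇒ R(z)=1+z+z^2/2
  (e.g. R(-1.04)=0.50080, |R|=0.50080)

Solve |R(x)|<1 on ℝ⁻.
x=-1.04: |R|=0.5008
|R(-2.29)|=1.3321 |R(-0.91)|=0.5041 |R(-0.51)|=0.6200
Bisect:
  x_lo=-2.6852 |R|=1.9200  x_hi=-0.2972 |R|=0.7470
  mid=-1.49118 |R|=0.62063 →hi
  mid=-2.08819 |R|=1.09208 →lo
  mid=-1.78969 |R|=0.81180 →hi
  mid=-1.93894 |R|=0.94081 →hi
  mid=-2.01357 |R|=1.01366 →lo
  mid=-1.97625 |R|=0.97654 →hi
  mid=-1.99491 |R|=0.99492 →hi
  mid=-2.00424 |R|=1.00425 →lo
  mid=-1.99958 |R|=0.99958 →hi
  mid=-2.00191 |R|=1.00191 →lo
  ...
  [-2.00001,-1.99987] ⇒ x*=-2.0000
Stable set (-2.0000, 0).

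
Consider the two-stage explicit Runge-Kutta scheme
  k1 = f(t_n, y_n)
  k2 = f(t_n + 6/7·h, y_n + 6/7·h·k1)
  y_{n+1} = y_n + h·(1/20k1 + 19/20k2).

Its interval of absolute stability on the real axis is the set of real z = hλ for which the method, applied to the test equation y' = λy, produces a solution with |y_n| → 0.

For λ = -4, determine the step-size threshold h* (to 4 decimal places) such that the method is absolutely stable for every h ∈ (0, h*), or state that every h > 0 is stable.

Test eqn y'=λy, z=hλ:
  k1=λy_n ⇒ h·k1=z·y_n;  k2=λ(1+6/7z)y_n ⇒ h·k2=z(1+6/7z)y_n
  y_{n+1}/y_n = 1 + 1/20z + 19/20z(1+6/7z) = 1 + z + 57/70z²
  R(z) = 1 + z + 57/70z².

Find x<0 with |R(x)|<1.
x=-0.32: |R|=0.7634
R=1: x+57/70x²=0 ⇒ x=−70/57=-1.2281; min R=1−1/(4·57/70)=0.6930>−1
Confirm numerically:
  x=-0.874: |R|=0.74801 <1
  x=-0.647: |R|=0.69387 <1
  x=-0.629: |R|=0.69316 <1
  x=-0.617: |R|=0.69299 <1
  x=-1.673: |R|=1.60613 >1
  x=-1.299: |R|=1.07503 >1
Stable set (-1.2281, 0).

(-1.2281,0); λ=-4 ⇒ h* = (70/57)/4 = 0.3070.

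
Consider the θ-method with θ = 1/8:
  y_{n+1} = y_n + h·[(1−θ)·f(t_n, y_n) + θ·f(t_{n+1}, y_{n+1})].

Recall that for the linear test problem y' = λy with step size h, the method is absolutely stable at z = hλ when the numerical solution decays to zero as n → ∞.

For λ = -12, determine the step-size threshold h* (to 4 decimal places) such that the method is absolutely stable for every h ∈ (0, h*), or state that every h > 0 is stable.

Set f=λy, z=hλ:
  y_{n+1} = y_n + z·[7/8·y_n + 1/8·y_{n+1}] ⇒ (1 − 1/8z)y_{n+1} = (1 + 7/8z)y_n
  ⇒ R(z) = (1 + 7/8z)/(1 − 1/8z).

Solve |R(x)|<1 on ℝ⁻.
x=-0.79: |R|=0.2810
R=−1: 1+7/8x = −1+1/8x ⇒ -3/4x=2 ⇒ x=2/(-3/4)=-2.6667
Confirm numerically:
  x=-2.366: |R|=0.82597 <1
  x=-2.313: |R|=0.79424 <1
  x=-1.885: |R|=0.52554 <1
  x=-1.851: |R|=0.50320 <1
  x=-2.956: |R|=1.15845 >1
  x=-2.920: |R|=1.13919 >1
  x=-2.841: |R|=1.09649 >1
Stable set (-2.6667, 0).

(-2.6667,0); λ=-12 ⇒ h* = (8/3)/12 = 0.2222.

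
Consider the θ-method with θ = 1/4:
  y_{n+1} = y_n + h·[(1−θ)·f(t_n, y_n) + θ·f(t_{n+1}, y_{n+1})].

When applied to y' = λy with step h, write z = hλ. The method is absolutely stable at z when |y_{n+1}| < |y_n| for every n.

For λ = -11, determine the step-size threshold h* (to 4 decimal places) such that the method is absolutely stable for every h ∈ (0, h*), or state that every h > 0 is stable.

(-4.0000,0); λ=-11 ⇒ h* = (4)/11 = 0.3636.

With y'=λy (z=hλ):
  y_{n+1} = y_n + z·[3/4·y_n + 1/4·y_{n+1}] ⇒ (1 − 1/4z)y_{n+1} = (1 + 3/4z)y_n
  so R(z) = (1 + 3/4z)/(1 − 1/4z).

Need |R(x)|<1, x<0.
x=-0.61: |R|=0.4707
R=−1: 1+3/4x = −1+1/4x ⇒ -1/2x=2 ⇒ x=2/(-1/2)=-4.0000
Confirm numerically:
  x=-3.473: |R|=0.85896 <1
  x=-2.920: |R|=0.68786 <1
  x=-2.806: |R|=0.64913 <1
  x=-4.574: |R|=1.13389 >1
  x=-4.453: |R|=1.10718 >1
  x=-4.095: |R|=1.02347 >1
So |R|<1 on (-4.0000, 0).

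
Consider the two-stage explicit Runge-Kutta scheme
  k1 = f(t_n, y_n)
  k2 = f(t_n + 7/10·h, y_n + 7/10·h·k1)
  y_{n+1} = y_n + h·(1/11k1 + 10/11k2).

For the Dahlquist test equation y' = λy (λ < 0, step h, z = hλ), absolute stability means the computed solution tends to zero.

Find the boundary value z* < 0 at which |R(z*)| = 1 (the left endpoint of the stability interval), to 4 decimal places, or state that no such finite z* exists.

On y'=λy, z=hλ:
  k1=λy_n ⇒ h·k1=z·y_n;  k2=λ(1+7/10z)y_n ⇒ h·k2=z(1+7/10z)y_n
  y_{n+1}/y_n = 1 + 1/11z + 10/11z(1+7/10z) = 1 + z + 7/11z²
  R(z) = 1 + z + 7/11z².

Boundary: |R(x)|=1, x<0.
x=-0.41: |R|=0.6970
R=1: x+7/11x²=0 ⇒ x=−11/7=-1.5714; min R=1−1/(4·7/11)=0.6071>−1
Confirm numerically:
  x=-1.252: |R|=0.74550 <1
  x=-0.974: |R|=0.62970 <1
  x=-0.881: |R|=0.61292 <1
  x=-2.075: |R|=1.66494 >1
  x=-1.942: |R|=1.45796 >1
Stable set (-1.5714, 0).

z* = -1.5714.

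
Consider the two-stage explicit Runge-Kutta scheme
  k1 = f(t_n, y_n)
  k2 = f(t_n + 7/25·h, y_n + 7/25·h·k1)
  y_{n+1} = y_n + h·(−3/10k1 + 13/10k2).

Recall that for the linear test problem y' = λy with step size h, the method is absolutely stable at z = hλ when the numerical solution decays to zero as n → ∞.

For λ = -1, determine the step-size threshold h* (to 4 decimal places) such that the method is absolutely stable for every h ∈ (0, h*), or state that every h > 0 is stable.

(-2.7473,0); λ=-1 ⇒ h* = (250/91)/1 = 2.7473.

Test eqn y'=λy, z=hλ:
  k1=λy_n ⇒ h·k1=z·y_n;  k2=λ(1+7/25z)y_n ⇒ h·k2=z(1+7/25z)y_n
  y_{n+1}/y_n = 1 − 3/10z + 13/10z(1+7/25z) = 1 + z + 91/250z²
  ⇒ R(z) = 1 + z + 91/250z².

Boundary: |R(x)|=1, x<0.
x=-0.3: |R|=0.7328
R=1: x+91/250x²=0 ⇒ x=−250/91=-2.7473; min R=1−1/(4·91/250)=0.3132>−1
Confirm numerically:
  x=-2.454: |R|=0.73805 <1
  x=-1.803: |R|=0.38029 <1
  x=-1.418: |R|=0.31390 <1
  x=-3.243: |R|=1.58521 >1
  x=-2.987: |R|=1.26067 >1
  x=-2.802: |R|=1.05584 >1
Stable set (-2.7473, 0).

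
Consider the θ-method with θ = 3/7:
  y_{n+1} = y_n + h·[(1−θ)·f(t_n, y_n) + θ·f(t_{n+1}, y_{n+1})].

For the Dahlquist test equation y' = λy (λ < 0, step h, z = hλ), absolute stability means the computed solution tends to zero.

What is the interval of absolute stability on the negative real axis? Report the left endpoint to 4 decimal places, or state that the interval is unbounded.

With y'=λy (z=hλ):
  y_{n+1} = y_n + z·[4/7·y_n + 3/7·y_{n+1}] ⇒ (1 − 3/7z)y_{n+1} = (1 + 4/7z)y_n
  R(z) = (1 + 4/7z)/(1 − 3/7z).

Solve |R(x)|<1 on ℝ⁻.
x=-1.56: |R|=0.0651
R=−1: 1+4/7x = −1+3/7x ⇒ -1/7x=2 ⇒ x=2/(-1/7)=-14.0000
Confirm numerically:
  x=-13.270: |R|=0.98441 <1
  x=-13.108: |R|=0.98074 <1
  x=-12.278: |R|=0.96072 <1
  x=-6.498: |R|=0.71684 <1
  x=-14.291: |R|=1.00583 >1
  x=-14.139: |R|=1.00281 >1
So |R|<1 on (-14.0000, 0).

(-14.0000, 0).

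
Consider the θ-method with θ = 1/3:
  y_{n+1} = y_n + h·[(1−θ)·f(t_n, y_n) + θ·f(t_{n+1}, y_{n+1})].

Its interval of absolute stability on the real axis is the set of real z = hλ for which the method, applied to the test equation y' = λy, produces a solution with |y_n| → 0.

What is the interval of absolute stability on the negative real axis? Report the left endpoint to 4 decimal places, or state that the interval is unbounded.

z∈(-6.0000,0).

Set f=λy, z=hλ:
  y_{n+1} = y_n + z·[2/3·y_n + 1/3·y_{n+1}] ⇒ (1 − 1/3z)y_{n+1} = (1 + 2/3z)y_n
  R(z) = (1 + 2/3z)/(1 − 1/3z).

Find x<0 with |R(x)|<1.
x=-1.41: |R|=0.0408
R=−1: 1+2/3x = −1+1/3x ⇒ -1/3x=2 ⇒ x=2/(-1/3)=-6.0000
Confirm numerically:
  x=-3.394: |R|=0.59243 <1
  x=-3.078: |R|=0.51925 <1
  x=-2.927: |R|=0.48153 <1
  x=-2.789: |R|=0.44533 <1
  x=-6.437: |R|=1.04631 >1
  x=-6.166: |R|=1.01811 >1
Stable set (-6.0000, 0).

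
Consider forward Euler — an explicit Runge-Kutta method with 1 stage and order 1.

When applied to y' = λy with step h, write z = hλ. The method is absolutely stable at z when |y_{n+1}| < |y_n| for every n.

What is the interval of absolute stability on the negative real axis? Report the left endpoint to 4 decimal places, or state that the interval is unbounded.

Set f=λy, z=hλ:
  order 1, 1-stage ⇒ R(z)=1+z
  (e.g. R(-1.3)=-0.30000, |R|=0.30000)

Find x<0 with |R(x)|<1.
x=-1.3: |R|=0.3000
|R(-0.84)|=0.1600 |R(-0.75)|=0.2500 |R(-0.53)|=0.4700
Bisect:
  x_lo=-2.6443 |R|=1.6443  x_hi=-0.1989 |R|=0.8011
  mid=-1.42159 |R|=0.42159 →hi
  mid=-2.03296 |R|=1.03296 →lo
  mid=-1.72728 |R|=0.72728 →hi
  mid=-1.88012 |R|=0.88012 →hi
  mid=-1.95654 |R|=0.95654 →hi
  mid=-1.99475 |R|=0.99475 →hi
  mid=-2.01386 |R|=1.01386 →lo
  mid=-2.00431 |R|=1.00431 →lo
  mid=-1.99953 |R|=0.99953 →hi
  mid=-2.00192 |R|=1.00192 →lo
  ...
  [-2.00013,-1.99998] ⇒ x*=-2.0000
Interval (-2.0000, 0).

z∈(-2.0000,0).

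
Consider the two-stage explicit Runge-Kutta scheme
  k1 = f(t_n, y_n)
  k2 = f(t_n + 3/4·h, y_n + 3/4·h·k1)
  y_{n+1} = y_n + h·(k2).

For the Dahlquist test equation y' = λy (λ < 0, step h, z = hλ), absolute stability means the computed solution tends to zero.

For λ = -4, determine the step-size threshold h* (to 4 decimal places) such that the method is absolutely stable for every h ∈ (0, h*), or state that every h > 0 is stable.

On y'=λy, z=hλ:
  k1=λy_n ⇒ h·k1=z·y_n;  k2=λ(1+3/4z)y_n ⇒ h·k2=z(1+3/4z)y_n
  y_{n+1}/y_n = 1 + z(1+3/4z) = 1 + z + 3/4z²
  R(z) = 1 + z + 3/4z².

Need |R(x)|<1, x<0.
x=-1.04: |R|=0.7712
R=1: x+3/4x²=0 ⇒ x=−4/3=-1.3333; min R=1−1/(4·3/4)=0.6667>−1
Confirm numerically:
  x=-1.247: |R|=0.91926 <1
  x=-1.030: |R|=0.76567 <1
  x=-0.732: |R|=0.66987 <1
  x=-0.708: |R|=0.66795 <1
  x=-1.882: |R|=1.77444 >1
  x=-1.553: |R|=1.25586 >1
Interval (-1.3333, 0).

(-1.3333,0); λ=-4 ⇒ h* = (4/3)/4 = 0.3333.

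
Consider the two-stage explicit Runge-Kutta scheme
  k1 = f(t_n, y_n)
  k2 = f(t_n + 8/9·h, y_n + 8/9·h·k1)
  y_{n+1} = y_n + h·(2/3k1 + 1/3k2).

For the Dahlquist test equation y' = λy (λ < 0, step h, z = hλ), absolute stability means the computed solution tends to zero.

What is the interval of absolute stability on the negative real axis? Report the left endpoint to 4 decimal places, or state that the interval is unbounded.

(-3.3750, 0).

Test eqn y'=λy, z=hλ:
  k1=λy_n ⇒ h·k1=z·y_n;  k2=λ(1+8/9z)y_n ⇒ h·k2=z(1+8/9z)y_n
  y_{n+1}/y_n = 1 + 2/3z + 1/3z(1+8/9z) = 1 + z + 8/27z²
  Hence R(z) = 1 + z + 8/27z².

Solve |R(x)|<1 on ℝ⁻.
x=-0.45: |R|=0.6100
R=1: x+8/27x²=0 ⇒ x=−27/8=-3.3750; min R=1−1/(4·8/27)=0.1562>−1
Confirm numerically:
  x=-3.064: |R|=0.71766 <1
  x=-2.857: |R|=0.56150 <1
  x=-2.359: |R|=0.28985 <1
  x=-2.290: |R|=0.26381 <1
  x=-3.859: |R|=1.55341 >1
  x=-3.792: |R|=1.46852 >1
  x=-3.515: |R|=1.14581 >1
So |R|<1 on (-3.3750, 0).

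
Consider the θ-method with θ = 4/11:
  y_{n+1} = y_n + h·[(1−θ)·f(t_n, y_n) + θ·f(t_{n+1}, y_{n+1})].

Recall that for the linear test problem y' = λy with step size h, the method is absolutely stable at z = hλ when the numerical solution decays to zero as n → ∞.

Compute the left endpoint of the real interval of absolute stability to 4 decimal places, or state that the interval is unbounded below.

z* = -7.3333.

With y'=λy (z=hλ):
  y_{n+1} = y_n + z·[7/11·y_n + 4/11·y_{n+1}] ⇒ (1 − 4/11z)y_{n+1} = (1 + 7/11z)y_n
  R(z) = (1 + 7/11z)/(1 − 4/11z).

Solve |R(x)|<1 on ℝ⁻.
x=-1.16: |R|=0.1841
R=−1: 1+7/11x = −1+4/11x ⇒ -3/11x=2 ⇒ x=2/(-3/11)=-7.3333
Confirm numerically:
  x=-6.140: |R|=0.89933 <1
  x=-4.222: |R|=0.66530 <1
  x=-3.836: |R|=0.60173 <1
  x=-3.044: |R|=0.44477 <1
  x=-7.908: |R|=1.04044 >1
  x=-7.734: |R|=1.02866 >1
So |R|<1 on (-7.3333, 0).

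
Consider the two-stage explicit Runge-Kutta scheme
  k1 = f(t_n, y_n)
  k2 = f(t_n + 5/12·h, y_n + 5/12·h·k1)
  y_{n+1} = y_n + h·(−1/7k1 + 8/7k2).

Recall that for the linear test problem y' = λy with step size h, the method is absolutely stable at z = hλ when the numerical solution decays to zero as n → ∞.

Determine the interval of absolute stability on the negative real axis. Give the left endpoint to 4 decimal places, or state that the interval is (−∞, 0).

(-2.1000, 0).

With y'=λy (z=hλ):
  k1=λy_n ⇒ h·k1=z·y_n;  k2=λ(1+5/12z)y_n ⇒ h·k2=z(1+5/12z)y_n
  y_{n+1}/y_n = 1 − 1/7z + 8/7z(1+5/12z) = 1 + z + 10/21z²
  ⇒ R(z) = 1 + z + 10/21z².

Solve |R(x)|<1 on ℝ⁻.
x=-1.14: |R|=0.4789
R=1: x+10/21x²=0 ⇒ x=−21/10=-2.1000; min R=1−1/(4·10/21)=0.4750>−1
Confirm numerically:
  x=-1.107: |R|=0.47655 <1
  x=-0.985: |R|=0.47701 <1
  x=-0.894: |R|=0.48659 <1
  x=-2.543: |R|=1.53645 >1
  x=-2.505: |R|=1.48311 >1
  x=-2.329: |R|=1.25397 >1
Stable set (-2.1000, 0).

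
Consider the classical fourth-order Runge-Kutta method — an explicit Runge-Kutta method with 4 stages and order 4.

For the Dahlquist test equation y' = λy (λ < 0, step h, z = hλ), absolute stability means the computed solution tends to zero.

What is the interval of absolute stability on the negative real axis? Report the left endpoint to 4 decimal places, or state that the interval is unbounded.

Test eqn y'=λy, z=hλ:
  order 4, 4-stage ⇒ R(z)=1+z+z^2/2+z^3/6+z^4/24
  (e.g. R(-1.75)=0.27881, |R|=0.27881)

Boundary: |R(x)|=1, x<0.
x=-1.75: |R|=0.2788
|R(-2.71)|=0.8923 |R(-2.45)|=0.6015 |R(-2.44)|=0.5926
Bisect:
  x_lo=-3.1100 |R|=1.6105  x_hi=-0.0897 |R|=0.9142
  mid=-1.59983 |R|=0.27040 →hi
  mid=-2.35490 |R|=0.52272 →hi
  mid=-2.73243 |R|=0.92319 →hi
  mid=-2.92120 |R|=1.22500 →lo
  mid=-2.82682 |R|=1.06443 →lo
  mid=-2.77963 |R|=0.99149 →hi
  mid=-2.80322 |R|=1.02737 →lo
  mid=-2.79142 |R|=1.00928 →lo
  mid=-2.78553 |R|=1.00035 →lo
  ...
  [-2.78534,-2.78516] ⇒ x*=-2.7853
So |R|<1 on (-2.7853, 0).

z∈(-2.7853,0).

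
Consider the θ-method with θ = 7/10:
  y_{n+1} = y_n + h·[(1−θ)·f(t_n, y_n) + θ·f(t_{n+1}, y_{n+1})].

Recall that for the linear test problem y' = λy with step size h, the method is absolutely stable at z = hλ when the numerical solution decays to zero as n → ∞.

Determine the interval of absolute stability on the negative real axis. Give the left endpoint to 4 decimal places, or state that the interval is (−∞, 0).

interval (−∞, 0).

Test eqn y'=λy, z=hλ:
  y_{n+1} = y_n + z·[3/10·y_n + 7/10·y_{n+1}] ⇒ (1 − 7/10z)y_{n+1} = (1 + 3/10z)y_n
  R(z) = (1 + 3/10z)/(1 − 7/10z).

Need |R(x)|<1, x<0.
x=-1.03: |R|=0.4015
x=-2: |R|=0.1667
x=-10: |R|=0.2500
x=-100: |R|=0.4085
θ=7/10≥1/2 ⇒ |1+3/10x|<|1−7/10x| ∀x<0 ⇒ unbounded interval.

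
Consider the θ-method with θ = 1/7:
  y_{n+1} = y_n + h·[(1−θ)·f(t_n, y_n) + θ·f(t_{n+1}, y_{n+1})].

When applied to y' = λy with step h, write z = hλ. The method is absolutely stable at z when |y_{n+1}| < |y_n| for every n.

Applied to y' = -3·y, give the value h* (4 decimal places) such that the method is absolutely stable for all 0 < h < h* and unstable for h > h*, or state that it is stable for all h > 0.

(-2.8000,0); λ=-3 ⇒ h* = (14/5)/3 = 0.9333.

Set f=λy, z=hλ:
  y_{n+1} = y_n + z·[6/7·y_n + 1/7·y_{n+1}] ⇒ (1 − 1/7z)y_{n+1} = (1 + 6/7z)y_n
  Hence R(z) = (1 + 6/7z)/(1 − 1/7z).

Find x<0 with |R(x)|<1.
x=-0.99: |R|=0.1327
R=−1: 1+6/7x = −1+1/7x ⇒ -5/7x=2 ⇒ x=2/(-5/7)=-2.8000
Confirm numerically:
  x=-2.463: |R|=0.82194 <1
  x=-2.350: |R|=0.75936 <1
  x=-2.021: |R|=0.56823 <1
  x=-1.789: |R|=0.42485 <1
  x=-3.317: |R|=1.25056 >1
  x=-2.983: |R|=1.09166 >1
Interval (-2.8000, 0).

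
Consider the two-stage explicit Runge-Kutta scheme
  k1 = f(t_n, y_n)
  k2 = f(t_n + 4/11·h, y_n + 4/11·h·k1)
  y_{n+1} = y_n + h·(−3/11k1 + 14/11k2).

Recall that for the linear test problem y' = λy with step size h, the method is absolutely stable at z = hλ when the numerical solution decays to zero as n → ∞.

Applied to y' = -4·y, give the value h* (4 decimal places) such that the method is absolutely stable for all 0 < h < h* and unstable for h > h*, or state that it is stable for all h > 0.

Test eqn y'=λy, z=hλ:
  k1=λy_n ⇒ h·k1=z·y_n;  k2=λ(1+4/11z)y_n ⇒ h·k2=z(1+4/11z)y_n
  y_{n+1}/y_n = 1 − 3/11z + 14/11z(1+4/11z) = 1 + z + 56/121z²
  ⇒ R(z) = 1 + z + 56/121z².

Need |R(x)|<1, x<0.
x=-1.29: |R|=0.4802
R=1: x+56/121x²=0 ⇒ x=−121/56=-2.1607; min R=1−1/(4·56/121)=0.4598>−1
Confirm numerically:
  x=-1.974: |R|=0.82942 <1
  x=-1.528: |R|=0.55256 <1
  x=-1.266: |R|=0.47577 <1
  x=-1.253: |R|=0.47362 <1
  x=-2.696: |R|=1.66790 >1
  x=-2.383: |R|=1.24515 >1
Stable set (-2.1607, 0).

(-2.1607,0); λ=-4 ⇒ h* = (121/56)/4 = 0.5402.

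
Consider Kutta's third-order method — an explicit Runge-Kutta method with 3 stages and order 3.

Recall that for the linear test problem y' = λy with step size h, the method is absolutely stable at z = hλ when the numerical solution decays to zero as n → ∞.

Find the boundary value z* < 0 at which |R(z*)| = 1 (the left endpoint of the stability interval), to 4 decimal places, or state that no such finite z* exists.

left endpoint -2.5127.

On y'=λy, z=hλ:
  order 3, 3-stage ⇒ R(z)=1+z+z^2/2+z^3/6
  (e.g. R(-1.08)=0.29325, |R|=0.29325)

Need |R(x)|<1, x<0.
x=-1.08: |R|=0.2932
|R(-2.24)|=0.6044 |R(-1.34)|=0.1568 |R(-1.01)|=0.3283
Bisect:
  x_lo=-2.9581 |R|=1.8971  x_hi=-0.2135 |R|=0.8077
  mid=-1.58581 |R|=0.00693 →hi
  mid=-2.27197 |R|=0.64564 →hi
  mid=-2.61505 |R|=1.17631 →lo
  mid=-2.44351 |R|=0.88974 →hi
  mid=-2.52928 |R|=1.02740 →lo
  mid=-2.48640 |R|=0.95720 →hi
  mid=-2.50784 |R|=0.99195 →hi
  ...
  [-2.51287,-2.51270] ⇒ x*=-2.5127
Interval (-2.5127, 0).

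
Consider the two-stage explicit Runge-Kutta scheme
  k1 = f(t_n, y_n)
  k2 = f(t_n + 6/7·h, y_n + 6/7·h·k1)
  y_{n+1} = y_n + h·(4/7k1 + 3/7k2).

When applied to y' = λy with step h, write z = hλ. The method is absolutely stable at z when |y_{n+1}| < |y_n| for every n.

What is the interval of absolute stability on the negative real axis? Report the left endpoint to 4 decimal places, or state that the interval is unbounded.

Test eqn y'=λy, z=hλ:
  k1=λy_n ⇒ h·k1=z·y_n;  k2=λ(1+6/7z)y_n ⇒ h·k2=z(1+6/7z)y_n
  y_{n+1}/y_n = 1 + 4/7z + 3/7z(1+6/7z) = 1 + z + 18/49z²
  ⇒ R(z) = 1 + z + 18/49z².

Solve |R(x)|<1 on ℝ⁻.
x=-1.63: |R|=0.3460
R=1: x+18/49x²=0 ⇒ x=−49/18=-2.7222; min R=1−1/(4·18/49)=0.3194>−1
Confirm numerically:
  x=-2.496: |R|=0.79258 <1
  x=-2.200: |R|=0.57796 <1
  x=-1.176: |R|=0.33203 <1
  x=-1.136: |R|=0.33806 <1
  x=-3.317: |R|=1.72473 >1
  x=-3.303: |R|=1.70468 >1
  x=-3.162: |R|=1.51082 >1
So |R|<1 on (-2.7222, 0).

z∈(-2.7222,0).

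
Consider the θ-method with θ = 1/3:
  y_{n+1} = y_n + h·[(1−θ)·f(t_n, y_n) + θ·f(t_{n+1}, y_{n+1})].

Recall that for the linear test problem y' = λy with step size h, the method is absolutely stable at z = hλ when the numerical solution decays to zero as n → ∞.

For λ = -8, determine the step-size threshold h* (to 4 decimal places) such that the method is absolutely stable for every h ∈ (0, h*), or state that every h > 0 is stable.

On y'=λy, z=hλ:
  y_{n+1} = y_n + z·[2/3·y_n + 1/3·y_{n+1}] ⇒ (1 − 1/3z)y_{n+1} = (1 + 2/3z)y_n
  R(z) = (1 + 2/3z)/(1 − 1/3z).

Need |R(x)|<1, x<0.
x=-1.32: |R|=0.0833
R=−1: 1+2/3x = −1+1/3x ⇒ -1/3x=2 ⇒ x=2/(-1/3)=-6.0000
Confirm numerically:
  x=-5.145: |R|=0.89503 <1
  x=-4.996: |R|=0.87444 <1
  x=-3.524: |R|=0.62048 <1
  x=-2.992: |R|=0.49800 <1
  x=-6.380: |R|=1.04051 >1
  x=-6.114: |R|=1.01251 >1
So |R|<1 on (-6.0000, 0).

(-6.0000,0); λ=-8 ⇒ h* = (6)/8 = 0.7500.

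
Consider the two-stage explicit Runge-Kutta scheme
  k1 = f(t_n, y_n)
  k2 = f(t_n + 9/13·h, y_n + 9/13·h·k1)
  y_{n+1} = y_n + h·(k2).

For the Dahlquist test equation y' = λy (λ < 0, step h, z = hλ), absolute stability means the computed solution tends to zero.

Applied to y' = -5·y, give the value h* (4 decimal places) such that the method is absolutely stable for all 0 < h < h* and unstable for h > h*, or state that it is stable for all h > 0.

(-1.4444,0); λ=-5 ⇒ h* = (13/9)/5 = 0.2889.

Test eqn y'=λy, z=hλ:
  k1=λy_n ⇒ h·k1=z·y_n;  k2=λ(1+9/13z)y_n ⇒ h·k2=z(1+9/13z)y_n
  y_{n+1}/y_n = 1 + z(1+9/13z) = 1 + z + 9/13z²
  so R(z) = 1 + z + 9/13z².

Find x<0 with |R(x)|<1.
x=-1.64: |R|=1.2220
R=1: x+9/13x²=0 ⇒ x=−13/9=-1.4444; min R=1−1/(4·9/13)=0.6389>−1
Confirm numerically:
  x=-1.364: |R|=0.92404 <1
  x=-1.303: |R|=0.87241 <1
  x=-0.877: |R|=0.65547 <1
  x=-1.985: |R|=1.74285 >1
  x=-1.916: |R|=1.62550 >1
  x=-1.503: |R|=1.06093 >1
Interval (-1.4444, 0).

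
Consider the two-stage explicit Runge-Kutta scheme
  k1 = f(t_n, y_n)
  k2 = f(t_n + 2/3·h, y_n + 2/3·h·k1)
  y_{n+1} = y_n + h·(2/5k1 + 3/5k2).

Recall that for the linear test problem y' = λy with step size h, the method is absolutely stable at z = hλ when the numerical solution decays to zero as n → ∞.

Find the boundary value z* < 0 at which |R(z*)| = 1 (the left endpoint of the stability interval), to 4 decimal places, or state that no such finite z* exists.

left endpoint -2.5000.

On y'=λy, z=hλ:
  k1=λy_n ⇒ h·k1=z·y_n;  k2=λ(1+2/3z)y_n ⇒ h·k2=z(1+2/3z)y_n
  y_{n+1}/y_n = 1 + 2/5z + 3/5z(1+2/3z) = 1 + z + 2/5z²
  so R(z) = 1 + z + 2/5z².

Solve |R(x)|<1 on ℝ⁻.
x=-0.33: |R|=0.7136
R=1: x+2/5x²=0 ⇒ x=−5/2=-2.5000; min R=1−1/(4·2/5)=0.3750>−1
Confirm numerically:
  x=-2.355: |R|=0.86341 <1
  x=-1.985: |R|=0.59109 <1
  x=-1.655: |R|=0.44061 <1
  x=-1.462: |R|=0.39298 <1
  x=-2.713: |R|=1.23115 >1
  x=-2.687: |R|=1.20099 >1
  x=-2.615: |R|=1.12029 >1
Interval (-2.5000, 0).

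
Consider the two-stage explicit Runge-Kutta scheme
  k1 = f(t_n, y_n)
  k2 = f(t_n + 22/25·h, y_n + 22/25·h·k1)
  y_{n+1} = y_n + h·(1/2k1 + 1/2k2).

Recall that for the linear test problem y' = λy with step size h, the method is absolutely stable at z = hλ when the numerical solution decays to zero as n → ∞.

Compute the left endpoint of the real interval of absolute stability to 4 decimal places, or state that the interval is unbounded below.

z* = -2.2727.

With y'=λy (z=hλ):
  k1=λy_n ⇒ h·k1=z·y_n;  k2=λ(1+22/25z)y_n ⇒ h·k2=z(1+22/25z)y_n
  y_{n+1}/y_n = 1 + 1/2z + 1/2z(1+22/25z) = 1 + z + 11/25z²
  R(z) = 1 + z + 11/25z².

Need |R(x)|<1, x<0.
x=-1.41: |R|=0.4648
R=1: x+11/25x²=0 ⇒ x=−25/11=-2.2727; min R=1−1/(4·11/25)=0.4318>−1
Confirm numerically:
  x=-1.471: |R|=0.48109 <1
  x=-1.405: |R|=0.46357 <1
  x=-1.335: |R|=0.44918 <1
  x=-2.429: |R|=1.16702 >1
  x=-2.379: |R|=1.11124 >1
So |R|<1 on (-2.2727, 0).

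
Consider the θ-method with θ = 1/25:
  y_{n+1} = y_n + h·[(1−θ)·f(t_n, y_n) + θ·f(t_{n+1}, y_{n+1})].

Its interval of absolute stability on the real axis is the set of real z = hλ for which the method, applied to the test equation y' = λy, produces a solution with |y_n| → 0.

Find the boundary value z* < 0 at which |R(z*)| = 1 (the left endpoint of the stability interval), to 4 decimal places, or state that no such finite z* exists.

Set f=λy, z=hλ:
  y_{n+1} = y_n + z·[24/25·y_n + 1/25·y_{n+1}] ⇒ (1 − 1/25z)y_{n+1} = (1 + 24/25z)y_n
  ⇒ R(z) = (1 + 24/25z)/(1 − 1/25z).

Boundary: |R(x)|=1, x<0.
x=-1.25: |R|=0.1905
R=−1: 1+24/25x = −1+1/25x ⇒ -23/25x=2 ⇒ x=2/(-23/25)=-2.1739
Confirm numerically:
  x=-1.820: |R|=0.69650 <1
  x=-1.678: |R|=0.57246 <1
  x=-1.370: |R|=0.29882 <1
  x=-2.464: |R|=1.24294 >1
  x=-2.426: |R|=1.21141 >1
So |R|<1 on (-2.1739, 0).

z* = -2.1739.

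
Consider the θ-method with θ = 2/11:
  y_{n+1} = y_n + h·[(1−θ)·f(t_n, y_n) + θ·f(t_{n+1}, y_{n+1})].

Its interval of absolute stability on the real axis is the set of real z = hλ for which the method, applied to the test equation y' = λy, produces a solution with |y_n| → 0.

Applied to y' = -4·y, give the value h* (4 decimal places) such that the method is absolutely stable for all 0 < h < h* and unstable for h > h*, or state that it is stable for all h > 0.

(-3.1429,0); λ=-4 ⇒ h* = (22/7)/4 = 0.7857.

On y'=λy, z=hλ:
  y_{n+1} = y_n + z·[9/11·y_n + 2/11·y_{n+1}] ⇒ (1 − 2/11z)y_{n+1} = (1 + 9/11z)y_n
  ⇒ R(z) = (1 + 9/11z)/(1 − 2/11z).

Find x<0 with |R(x)|<1.
x=-0.64: |R|=0.4267
R=−1: 1+9/11x = −1+2/11x ⇒ -7/11x=2 ⇒ x=2/(-7/11)=-3.1429
Confirm numerically:
  x=-2.372: |R|=0.65727 <1
  x=-1.785: |R|=0.34763 <1
  x=-1.429: |R|=0.13429 <1
  x=-1.423: |R|=0.13051 <1
  x=-3.699: |R|=1.21160 >1
  x=-3.614: |R|=1.18093 >1
  x=-3.583: |R|=1.16960 >1
So |R|<1 on (-3.1429, 0).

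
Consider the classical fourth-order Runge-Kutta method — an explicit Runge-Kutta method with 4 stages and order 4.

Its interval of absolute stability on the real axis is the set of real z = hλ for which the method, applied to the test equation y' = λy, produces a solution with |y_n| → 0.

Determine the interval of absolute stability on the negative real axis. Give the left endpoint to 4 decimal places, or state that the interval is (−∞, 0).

z∈(-2.7853,0).

With y'=λy (z=hλ):
  order 4, 4-stage ⇒ R(z)=1+z+z^2/2+z^3/6+z^4/24
  (e.g. R(-0.85)=0.43065, |R|=0.43065)

Find x<0 with |R(x)|<1.
x=-0.85: |R|=0.4306
|R(-2.82)|=1.0536 |R(-1.85)|=0.2940 |R(-1.16)|=0.3281
Bisect:
  x_lo=-3.3658 |R|=2.2908  x_hi=-0.3207 |R|=0.7257
  mid=-1.84323 |R|=0.29275 →hi
  mid=-2.60450 |R|=0.75992 →hi
  mid=-2.98513 |R|=1.34554 →lo
  mid=-2.79481 |R|=1.01445 →lo
  mid=-2.69966 |R|=0.87838 →hi
  mid=-2.74724 |R|=0.94412 →hi
  mid=-2.77103 |R|=0.97870 →hi
  mid=-2.78292 |R|=0.99643 →hi
  mid=-2.78887 |R|=1.00540 →lo
  mid=-2.78589 |R|=1.00091 →lo
  ...
  [-2.78534,-2.78515] ⇒ x*=-2.7853
Interval (-2.7853, 0).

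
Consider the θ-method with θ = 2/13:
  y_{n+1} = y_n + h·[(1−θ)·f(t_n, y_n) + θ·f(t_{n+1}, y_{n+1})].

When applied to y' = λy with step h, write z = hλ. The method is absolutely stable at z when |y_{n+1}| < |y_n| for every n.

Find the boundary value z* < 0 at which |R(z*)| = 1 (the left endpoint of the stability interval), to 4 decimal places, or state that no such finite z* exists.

left endpoint -2.8889.

On y'=λy, z=hλ:
  y_{n+1} = y_n + z·[11/13·y_n + 2/13·y_{n+1}] ⇒ (1 − 2/13z)y_{n+1} = (1 + 11/13z)y_n
  ⇒ R(z) = (1 + 11/13z)/(1 − 2/13z).

Boundary: |R(x)|=1, x<0.
x=-0.64: |R|=0.4174
R=−1: 1+11/13x = −1+2/13x ⇒ -9/13x=2 ⇒ x=2/(-9/13)=-2.8889
Confirm numerically:
  x=-2.229: |R|=0.65981 <1
  x=-2.190: |R|=0.63809 <1
  x=-1.356: |R|=0.12195 <1
  x=-3.464: |R|=1.25974 >1
  x=-3.001: |R|=1.05310 >1
  x=-2.992: |R|=1.04888 >1
So |R|<1 on (-2.8889, 0).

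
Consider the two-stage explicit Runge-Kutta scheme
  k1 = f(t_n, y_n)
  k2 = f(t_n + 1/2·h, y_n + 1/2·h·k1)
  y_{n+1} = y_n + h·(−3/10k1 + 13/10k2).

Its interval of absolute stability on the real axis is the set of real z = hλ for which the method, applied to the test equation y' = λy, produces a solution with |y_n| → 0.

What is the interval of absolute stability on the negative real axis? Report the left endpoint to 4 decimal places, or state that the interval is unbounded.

(-1.5385, 0).

Test eqn y'=λy, z=hλ:
  k1=λy_n ⇒ h·k1=z·y_n;  k2=λ(1+1/2z)y_n ⇒ h·k2=z(1+1/2z)y_n
  y_{n+1}/y_n = 1 − 3/10z + 13/10z(1+1/2z) = 1 + z + 13/20z²
  Hence R(z) = 1 + z + 13/20z².

Find x<0 with |R(x)|<1.
x=-1.37: |R|=0.8500
R=1: x+13/20x²=0 ⇒ x=−20/13=-1.5385; min R=1−1/(4·13/20)=0.6154>−1
Confirm numerically:
  x=-1.210: |R|=0.74167 <1
  x=-0.941: |R|=0.63456 <1
  x=-0.892: |R|=0.62518 <1
  x=-1.903: |R|=1.45092 >1
  x=-1.605: |R|=1.06942 >1
Stable set (-1.5385, 0).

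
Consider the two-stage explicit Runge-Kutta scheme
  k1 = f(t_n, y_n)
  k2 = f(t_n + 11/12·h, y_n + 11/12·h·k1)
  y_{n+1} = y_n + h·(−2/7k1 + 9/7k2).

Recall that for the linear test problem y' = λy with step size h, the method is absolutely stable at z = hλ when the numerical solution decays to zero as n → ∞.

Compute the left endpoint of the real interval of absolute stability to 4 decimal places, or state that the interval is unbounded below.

z* = -0.8485.

On y'=λy, z=hλ:
  k1=λy_n ⇒ h·k1=z·y_n;  k2=λ(1+11/12z)y_n ⇒ h·k2=z(1+11/12z)y_n
  y_{n+1}/y_n = 1 − 2/7z + 9/7z(1+11/12z) = 1 + z + 33/28z²
  Hence R(z) = 1 + z + 33/28z².

Solve |R(x)|<1 on ℝ⁻.
x=-1.08: |R|=1.2947
R=1: x+33/28x²=0 ⇒ x=−28/33=-0.8485; min R=1−1/(4·33/28)=0.7879>−1
Confirm numerically:
  x=-0.762: |R|=0.92233 <1
  x=-0.598: |R|=0.82346 <1
  x=-0.525: |R|=0.79984 <1
  x=-1.439: |R|=2.00149 >1
  x=-0.981: |R|=1.15321 >1
Stable set (-0.8485, 0).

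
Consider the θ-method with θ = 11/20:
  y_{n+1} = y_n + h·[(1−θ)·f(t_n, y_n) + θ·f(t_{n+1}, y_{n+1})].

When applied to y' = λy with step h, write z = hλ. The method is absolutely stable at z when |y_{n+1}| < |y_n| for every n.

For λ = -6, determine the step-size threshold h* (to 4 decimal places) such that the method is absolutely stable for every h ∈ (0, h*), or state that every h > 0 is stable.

With y'=λy (z=hλ):
  y_{n+1} = y_n + z·[9/20·y_n + 11/20·y_{n+1}] ⇒ (1 − 11/20z)y_{n+1} = (1 + 9/20z)y_n
  so R(z) = (1 + 9/20z)/(1 − 11/20z).

Boundary: |R(x)|=1, x<0.
x=-1.01: |R|=0.3507
x=-2: |R|=0.0476
x=-10: |R|=0.5385
x=-100: |R|=0.7857
θ=11/20≥1/2 ⇒ |1+9/20x|<|1−11/20x| ∀x<0 ⇒ stable on all of ℝ⁻.

interval (−∞, 0). Any h>0 works for λ=-6.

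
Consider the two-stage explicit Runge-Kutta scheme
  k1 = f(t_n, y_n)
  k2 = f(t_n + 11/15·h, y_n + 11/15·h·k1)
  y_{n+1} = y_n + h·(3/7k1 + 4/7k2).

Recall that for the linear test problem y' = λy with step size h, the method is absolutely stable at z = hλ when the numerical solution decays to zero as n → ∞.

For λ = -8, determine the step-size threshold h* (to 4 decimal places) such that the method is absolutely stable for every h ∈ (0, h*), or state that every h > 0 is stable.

On y'=λy, z=hλ:
  k1=λy_n ⇒ h·k1=z·y_n;  k2=λ(1+11/15z)y_n ⇒ h·k2=z(1+11/15z)y_n
  y_{n+1}/y_n = 1 + 3/7z + 4/7z(1+11/15z) = 1 + z + 44/105z²
  so R(z) = 1 + z + 44/105z².

Need |R(x)|<1, x<0.
x=-0.75: |R|=0.4857
R=1: x+44/105x²=0 ⇒ x=−105/44=-2.3864; min R=1−1/(4·44/105)=0.4034>−1
Confirm numerically:
  x=-2.218: |R|=0.84351 <1
  x=-1.500: |R|=0.44286 <1
  x=-1.082: |R|=0.40859 <1
  x=-2.911: |R|=1.63998 >1
  x=-2.857: |R|=1.56345 >1
  x=-2.600: |R|=1.23276 >1
Interval (-2.3864, 0).

(-2.3864,0); λ=-8 ⇒ h* = (105/44)/8 = 0.2983.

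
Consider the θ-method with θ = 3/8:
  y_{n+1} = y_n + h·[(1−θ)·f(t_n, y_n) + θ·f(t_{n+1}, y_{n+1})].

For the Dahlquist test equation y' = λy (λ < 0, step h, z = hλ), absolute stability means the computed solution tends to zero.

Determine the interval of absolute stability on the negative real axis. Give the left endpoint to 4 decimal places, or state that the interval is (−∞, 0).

z∈(-8.0000,0).

Test eqn y'=λy, z=hλ:
  y_{n+1} = y_n + z·[5/8·y_n + 3/8·y_{n+1}] ⇒ (1 − 3/8z)y_{n+1} = (1 + 5/8z)y_n
  ⇒ R(z) = (1 + 5/8z)/(1 − 3/8z).

Solve |R(x)|<1 on ℝ⁻.
x=-0.84: |R|=0.3612
R=−1: 1+5/8x = −1+3/8x ⇒ -1/4x=2 ⇒ x=2/(-1/4)=-8.0000
Confirm numerically:
  x=-7.681: |R|=0.97945 <1
  x=-6.910: |R|=0.92412 <1
  x=-5.273: |R|=0.77102 <1
  x=-3.481: |R|=0.50995 <1
  x=-8.525: |R|=1.03127 >1
  x=-8.394: |R|=1.02375 >1
Stable set (-8.0000, 0).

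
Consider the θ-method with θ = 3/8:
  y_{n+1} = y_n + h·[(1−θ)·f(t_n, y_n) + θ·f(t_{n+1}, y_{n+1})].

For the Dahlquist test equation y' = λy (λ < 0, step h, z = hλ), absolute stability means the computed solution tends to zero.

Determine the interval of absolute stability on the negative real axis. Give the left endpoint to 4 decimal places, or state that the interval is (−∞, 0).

z∈(-8.0000,0).

With y'=λy (z=hλ):
  y_{n+1} = y_n + z·[5/8·y_n + 3/8·y_{n+1}] ⇒ (1 − 3/8z)y_{n+1} = (1 + 5/8z)y_n
  R(z) = (1 + 5/8z)/(1 − 3/8z).

Find x<0 with |R(x)|<1.
x=-1.2: |R|=0.1724
R=−1: 1+5/8x = −1+3/8x ⇒ -1/4x=2 ⇒ x=2/(-1/4)=-8.0000
Confirm numerically:
  x=-7.859: |R|=0.99107 <1
  x=-6.244: |R|=0.86862 <1
  x=-4.287: |R|=0.64402 <1
  x=-8.504: |R|=1.03008 >1
  x=-8.185: |R|=1.01137 >1
Stable set (-8.0000, 0).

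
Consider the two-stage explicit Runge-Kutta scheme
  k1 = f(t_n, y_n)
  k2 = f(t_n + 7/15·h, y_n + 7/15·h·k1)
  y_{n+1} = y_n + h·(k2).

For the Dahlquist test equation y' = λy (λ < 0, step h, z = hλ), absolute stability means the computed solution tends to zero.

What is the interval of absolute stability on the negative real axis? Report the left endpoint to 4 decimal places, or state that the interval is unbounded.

Set f=λy, z=hλ:
  k1=λy_n ⇒ h·k1=z·y_n;  k2=λ(1+7/15z)y_n ⇒ h·k2=z(1+7/15z)y_n
  y_{n+1}/y_n = 1 + z(1+7/15z) = 1 + z + 7/15z²
  ⇒ R(z) = 1 + z + 7/15z².

Find x<0 with |R(x)|<1.
x=-1.53: |R|=0.5624
R=1: x+7/15x²=0 ⇒ x=−15/7=-2.1429; min R=1−1/(4·7/15)=0.4643>−1
Confirm numerically:
  x=-2.060: |R|=0.92035 <1
  x=-1.813: |R|=0.72092 <1
  x=-1.742: |R|=0.67413 <1
  x=-2.531: |R|=1.45845 >1
  x=-2.397: |R|=1.28428 >1
  x=-2.379: |R|=1.26217 >1
Stable set (-2.1429, 0).

z∈(-2.1429,0).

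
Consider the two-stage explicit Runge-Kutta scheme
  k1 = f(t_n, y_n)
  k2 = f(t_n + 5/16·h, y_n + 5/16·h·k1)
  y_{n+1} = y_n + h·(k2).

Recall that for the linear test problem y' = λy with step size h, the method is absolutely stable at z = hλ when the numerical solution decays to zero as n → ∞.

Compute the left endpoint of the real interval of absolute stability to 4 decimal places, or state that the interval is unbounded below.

z* = -3.2000.

With y'=λy (z=hλ):
  k1=λy_n ⇒ h·k1=z·y_n;  k2=λ(1+5/16z)y_n ⇒ h·k2=z(1+5/16z)y_n
  y_{n+1}/y_n = 1 + z(1+5/16z) = 1 + z + 5/16z²
  ⇒ R(z) = 1 + z + 5/16z².

Boundary: |R(x)|=1, x<0.
x=-1.04: |R|=0.2980
R=1: x+5/16x²=0 ⇒ x=−16/5=-3.2000; min R=1−1/(4·5/16)=0.2000>−1
Confirm numerically:
  x=-2.159: |R|=0.29765 <1
  x=-2.093: |R|=0.27595 <1
  x=-1.334: |R|=0.22211 <1
  x=-3.783: |R|=1.68922 >1
  x=-3.566: |R|=1.40786 >1
So |R|<1 on (-3.2000, 0).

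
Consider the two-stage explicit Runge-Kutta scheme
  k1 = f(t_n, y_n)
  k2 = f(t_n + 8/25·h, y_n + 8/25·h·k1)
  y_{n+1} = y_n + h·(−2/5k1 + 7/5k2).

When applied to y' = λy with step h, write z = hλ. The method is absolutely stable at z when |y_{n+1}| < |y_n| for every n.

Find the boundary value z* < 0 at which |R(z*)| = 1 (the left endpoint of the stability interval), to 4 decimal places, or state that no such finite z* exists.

z* = -2.2321.

Test eqn y'=λy, z=hλ:
  k1=λy_n ⇒ h·k1=z·y_n;  k2=λ(1+8/25z)y_n ⇒ h·k2=z(1+8/25z)y_n
  y_{n+1}/y_n = 1 − 2/5z + 7/5z(1+8/25z) = 1 + z + 56/125z²
  Hence R(z) = 1 + z + 56/125z².

Need |R(x)|<1, x<0.
x=-1.11: |R|=0.4420
R=1: x+56/125x²=0 ⇒ x=−125/56=-2.2321; min R=1−1/(4·56/125)=0.4420>−1
Confirm numerically:
  x=-2.112: |R|=0.88632 <1
  x=-1.937: |R|=0.74388 <1
  x=-1.622: |R|=0.55664 <1
  x=-2.289: |R|=1.05831 >1
  x=-2.266: |R|=1.03437 >1
Stable set (-2.2321, 0).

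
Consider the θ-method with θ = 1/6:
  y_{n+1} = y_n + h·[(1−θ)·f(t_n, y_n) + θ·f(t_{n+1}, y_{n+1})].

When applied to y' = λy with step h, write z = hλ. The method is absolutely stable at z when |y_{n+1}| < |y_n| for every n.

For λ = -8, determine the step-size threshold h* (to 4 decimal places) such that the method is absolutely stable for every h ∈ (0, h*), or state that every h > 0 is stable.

Test eqn y'=λy, z=hλ:
  y_{n+1} = y_n + z·[5/6·y_n + 1/6·y_{n+1}] ⇒ (1 − 1/6z)y_{n+1} = (1 + 5/6z)y_n
  R(z) = (1 + 5/6z)/(1 − 1/6z).

Find x<0 with |R(x)|<1.
x=-0.74: |R|=0.3412
R=−1: 1+5/6x = −1+1/6x ⇒ -2/3x=2 ⇒ x=2/(-2/3)=-3.0000
Confirm numerically:
  x=-2.518: |R|=0.77366 <1
  x=-1.910: |R|=0.44880 <1
  x=-1.376: |R|=0.11931 <1
  x=-3.359: |R|=1.15344 >1
  x=-3.281: |R|=1.12111 >1
  x=-3.109: |R|=1.04786 >1
Stable set (-3.0000, 0).

(-3.0000,0); λ=-8 ⇒ h* = (3)/8 = 0.3750.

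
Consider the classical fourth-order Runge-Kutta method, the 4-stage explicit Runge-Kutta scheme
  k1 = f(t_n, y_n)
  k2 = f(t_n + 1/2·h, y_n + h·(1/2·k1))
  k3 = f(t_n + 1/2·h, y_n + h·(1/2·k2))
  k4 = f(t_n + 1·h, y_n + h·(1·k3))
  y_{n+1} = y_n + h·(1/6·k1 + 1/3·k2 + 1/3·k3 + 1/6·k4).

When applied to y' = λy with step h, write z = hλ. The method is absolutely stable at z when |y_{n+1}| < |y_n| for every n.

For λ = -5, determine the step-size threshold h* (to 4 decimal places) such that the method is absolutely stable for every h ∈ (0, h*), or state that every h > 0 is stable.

Test eqn y'=λy, z=hλ:
  order 4, 4-stage ⇒ R(z)=1+z+z^2/2+z^3/6+z^4/24
  (e.g. R(-0.99)=0.37836, |R|=0.37836)

Find x<0 with |R(x)|<1.
x=-0.99: |R|=0.3784
|R(-1.92)|=0.3098 |R(-1.75)|=0.2788 |R(-1.08)|=0.3499
Bisect:
  x_lo=-3.4937 |R|=2.7096  x_hi=-0.3844 |R|=0.6809
  mid=-1.93906 |R|=0.31484 →hi
  mid=-2.71638 |R|=0.90097 →hi
  mid=-3.10504 |R|=1.59925 →lo
  mid=-2.91071 |R|=1.20614 →lo
  mid=-2.81354 |R|=1.04343 →lo
  mid=-2.76496 |R|=0.96977 →hi
  mid=-2.78925 |R|=1.00598 →lo
  mid=-2.77710 |R|=0.98772 →hi
  mid=-2.78318 |R|=0.99681 →hi
  mid=-2.78621 |R|=1.00139 →lo
  ...
  [-2.78545,-2.78526] ⇒ x*=-2.7853
Stable set (-2.7853, 0).

(-2.7853,0); λ=-5 ⇒ h* = 0.5571.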